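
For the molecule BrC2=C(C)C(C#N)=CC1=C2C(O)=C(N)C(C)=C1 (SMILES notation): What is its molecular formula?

Walk through each heavy atom and fill implicit hydrogens from standard valence (C 4, N 3, O 2, S 2, halogen 1):
  atom 1: Br (halogen, monovalent) → 0 H
  atom 2: C, bond orders sum to 4 (valence 4) → 0 H
  atom 3: C, bond orders sum to 4 (valence 4) → 0 H
  atom 4: C, bond orders sum to 1 (valence 4) → 3 H
  atom 5: C, bond orders sum to 4 (valence 4) → 0 H
  atom 6: C, bond orders sum to 4 (valence 4) → 0 H
  atom 7: N, bond orders sum to 3 (valence 3) → 0 H
  atom 8: C, bond orders sum to 3 (valence 4) → 1 H
  atom 9: C, bond orders sum to 4 (valence 4) → 0 H
  atom 10: C, bond orders sum to 4 (valence 4) → 0 H
  atom 11: C, bond orders sum to 4 (valence 4) → 0 H
  atom 12: O, bond orders sum to 1 (valence 2) → 1 H
  atom 13: C, bond orders sum to 4 (valence 4) → 0 H
  atom 14: N, bond orders sum to 1 (valence 3) → 2 H
  atom 15: C, bond orders sum to 4 (valence 4) → 0 H
  atom 16: C, bond orders sum to 1 (valence 4) → 3 H
  atom 17: C, bond orders sum to 3 (valence 4) → 1 H
Totals → C:13, H:11, Br:1, N:2, O:1.

C13H11BrN2O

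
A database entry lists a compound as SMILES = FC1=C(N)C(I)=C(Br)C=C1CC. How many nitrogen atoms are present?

Scan the SMILES for N atoms (remember two-letter symbols like Cl and Br are single atoms).
Nitrogen count: 1.

1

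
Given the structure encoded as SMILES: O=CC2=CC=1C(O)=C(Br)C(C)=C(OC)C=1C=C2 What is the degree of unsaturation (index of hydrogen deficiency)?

Degree of unsaturation = (number of rings) + (number of π bonds).
Ring closures in the SMILES: 2.
π bonds: 6 double bonds (each 1 DoU) → 6 DoU from unsaturation.
Total DoU = 2 + 6 = 8.

8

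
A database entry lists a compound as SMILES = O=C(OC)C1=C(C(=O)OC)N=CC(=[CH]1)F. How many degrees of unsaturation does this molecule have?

Degree of unsaturation = (number of rings) + (number of π bonds).
Ring closures in the SMILES: 1.
π bonds: 5 double bonds (each 1 DoU) → 5 DoU from unsaturation.
Total DoU = 1 + 5 = 6.

6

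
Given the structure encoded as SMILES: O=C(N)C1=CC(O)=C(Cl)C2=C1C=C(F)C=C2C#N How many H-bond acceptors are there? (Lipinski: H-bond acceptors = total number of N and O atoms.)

4

N atoms: 2; O atoms: 2.
Lipinski HBA = 2 + 2 = 4.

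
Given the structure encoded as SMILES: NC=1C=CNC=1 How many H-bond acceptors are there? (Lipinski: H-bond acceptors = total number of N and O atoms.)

2

N atoms: 2; O atoms: 0.
Lipinski HBA = 2 + 0 = 2.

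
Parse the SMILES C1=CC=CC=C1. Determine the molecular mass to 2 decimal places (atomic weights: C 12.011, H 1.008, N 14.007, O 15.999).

78.11 g/mol

First, the molecular formula is C6H6 (counting implicit H from valence).
  C: 6 × 12.011 = 72.066
  H: 6 × 1.008 = 6.048
Sum: 6×12.011 + 6×1.008 = 78.114 → 78.11 g/mol.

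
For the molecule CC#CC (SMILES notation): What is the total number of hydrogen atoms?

6

Walk through each heavy atom and fill implicit hydrogens from standard valence (C 4, N 3, O 2, S 2, halogen 1):
  atom 1: C, bond orders sum to 1 (valence 4) → 3 H
  atom 2: C, bond orders sum to 4 (valence 4) → 0 H
  atom 3: C, bond orders sum to 4 (valence 4) → 0 H
  atom 4: C, bond orders sum to 1 (valence 4) → 3 H
Total hydrogens: 6.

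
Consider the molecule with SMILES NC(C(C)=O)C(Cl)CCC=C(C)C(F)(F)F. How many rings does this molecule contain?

In SMILES, each pair of matching ring-closure digits denotes one ring-closing bond; the number of such bonds equals the number of independent rings.
Ring-closure bonds here: 0.

0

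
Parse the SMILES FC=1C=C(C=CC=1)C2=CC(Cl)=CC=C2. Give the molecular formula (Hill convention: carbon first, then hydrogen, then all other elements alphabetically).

Walk through each heavy atom and fill implicit hydrogens from standard valence (C 4, N 3, O 2, S 2, halogen 1):
  atom 1: F (halogen, monovalent) → 0 H
  atom 2: C, bond orders sum to 4 (valence 4) → 0 H
  atom 3: C, bond orders sum to 3 (valence 4) → 1 H
  atom 4: C, bond orders sum to 4 (valence 4) → 0 H
  atom 5: C, bond orders sum to 3 (valence 4) → 1 H
  atom 6: C, bond orders sum to 3 (valence 4) → 1 H
  atom 7: C, bond orders sum to 3 (valence 4) → 1 H
  atom 8: C, bond orders sum to 4 (valence 4) → 0 H
  atom 9: C, bond orders sum to 3 (valence 4) → 1 H
  atom 10: C, bond orders sum to 4 (valence 4) → 0 H
  atom 11: Cl (halogen, monovalent) → 0 H
  atom 12: C, bond orders sum to 3 (valence 4) → 1 H
  atom 13: C, bond orders sum to 3 (valence 4) → 1 H
  atom 14: C, bond orders sum to 3 (valence 4) → 1 H
Totals → C:12, H:8, Cl:1, F:1.
In Hill order: C12H8ClF.

C12H8ClF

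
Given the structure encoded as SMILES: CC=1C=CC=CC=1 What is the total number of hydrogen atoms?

Walk through each heavy atom and fill implicit hydrogens from standard valence (C 4, N 3, O 2, S 2, halogen 1):
  atom 1: C, bond orders sum to 1 (valence 4) → 3 H
  atom 2: C, bond orders sum to 4 (valence 4) → 0 H
  atom 3: C, bond orders sum to 3 (valence 4) → 1 H
  atom 4: C, bond orders sum to 3 (valence 4) → 1 H
  atom 5: C, bond orders sum to 3 (valence 4) → 1 H
  atom 6: C, bond orders sum to 3 (valence 4) → 1 H
  atom 7: C, bond orders sum to 3 (valence 4) → 1 H
Total hydrogens: 8.

8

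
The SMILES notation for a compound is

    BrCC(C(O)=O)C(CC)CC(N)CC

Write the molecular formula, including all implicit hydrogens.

Walk through each heavy atom and fill implicit hydrogens from standard valence (C 4, N 3, O 2, S 2, halogen 1):
  atom 1: Br (halogen, monovalent) → 0 H
  atom 2: C, bond orders sum to 2 (valence 4) → 2 H
  atom 3: C, bond orders sum to 3 (valence 4) → 1 H
  atom 4: C, bond orders sum to 4 (valence 4) → 0 H
  atom 5: O, bond orders sum to 1 (valence 2) → 1 H
  atom 6: O, bond orders sum to 2 (valence 2) → 0 H
  atom 7: C, bond orders sum to 3 (valence 4) → 1 H
  atom 8: C, bond orders sum to 2 (valence 4) → 2 H
  atom 9: C, bond orders sum to 1 (valence 4) → 3 H
  atom 10: C, bond orders sum to 2 (valence 4) → 2 H
  atom 11: C, bond orders sum to 3 (valence 4) → 1 H
  atom 12: N, bond orders sum to 1 (valence 3) → 2 H
  atom 13: C, bond orders sum to 2 (valence 4) → 2 H
  atom 14: C, bond orders sum to 1 (valence 4) → 3 H
Totals → C:10, H:20, Br:1, N:1, O:2.

C10H20BrNO2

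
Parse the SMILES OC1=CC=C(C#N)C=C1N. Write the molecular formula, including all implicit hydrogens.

Walk through each heavy atom and fill implicit hydrogens from standard valence (C 4, N 3, O 2, S 2, halogen 1):
  atom 1: O, bond orders sum to 1 (valence 2) → 1 H
  atom 2: C, bond orders sum to 4 (valence 4) → 0 H
  atom 3: C, bond orders sum to 3 (valence 4) → 1 H
  atom 4: C, bond orders sum to 3 (valence 4) → 1 H
  atom 5: C, bond orders sum to 4 (valence 4) → 0 H
  atom 6: C, bond orders sum to 4 (valence 4) → 0 H
  atom 7: N, bond orders sum to 3 (valence 3) → 0 H
  atom 8: C, bond orders sum to 3 (valence 4) → 1 H
  atom 9: C, bond orders sum to 4 (valence 4) → 0 H
  atom 10: N, bond orders sum to 1 (valence 3) → 2 H
Totals → C:7, H:6, N:2, O:1.

C7H6N2O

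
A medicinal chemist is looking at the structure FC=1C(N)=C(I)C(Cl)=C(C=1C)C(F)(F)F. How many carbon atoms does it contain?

Count every carbon token in the SMILES (each C, including those in ring-closure positions and inside branches).
Carbon count: 8.

8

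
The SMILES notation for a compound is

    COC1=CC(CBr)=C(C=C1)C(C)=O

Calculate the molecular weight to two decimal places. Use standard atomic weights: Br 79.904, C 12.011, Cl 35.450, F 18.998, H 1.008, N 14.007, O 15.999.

243.10 g/mol

First, the molecular formula is C10H11BrO2 (counting implicit H from valence).
  Br: 1 × 79.904 = 79.904
  C: 10 × 12.011 = 120.110
  H: 11 × 1.008 = 11.088
  O: 2 × 15.999 = 31.998
Sum: 1×79.904 + 10×12.011 + 11×1.008 + 2×15.999 = 243.100 → 243.10 g/mol.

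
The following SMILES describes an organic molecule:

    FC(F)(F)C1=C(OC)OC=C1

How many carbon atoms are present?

6

Count every carbon token in the SMILES (each C, including those in ring-closure positions and inside branches).
Carbon count: 6.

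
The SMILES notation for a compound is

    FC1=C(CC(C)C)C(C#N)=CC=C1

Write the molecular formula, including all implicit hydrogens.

Walk through each heavy atom and fill implicit hydrogens from standard valence (C 4, N 3, O 2, S 2, halogen 1):
  atom 1: F (halogen, monovalent) → 0 H
  atom 2: C, bond orders sum to 4 (valence 4) → 0 H
  atom 3: C, bond orders sum to 4 (valence 4) → 0 H
  atom 4: C, bond orders sum to 2 (valence 4) → 2 H
  atom 5: C, bond orders sum to 3 (valence 4) → 1 H
  atom 6: C, bond orders sum to 1 (valence 4) → 3 H
  atom 7: C, bond orders sum to 1 (valence 4) → 3 H
  atom 8: C, bond orders sum to 4 (valence 4) → 0 H
  atom 9: C, bond orders sum to 4 (valence 4) → 0 H
  atom 10: N, bond orders sum to 3 (valence 3) → 0 H
  atom 11: C, bond orders sum to 3 (valence 4) → 1 H
  atom 12: C, bond orders sum to 3 (valence 4) → 1 H
  atom 13: C, bond orders sum to 3 (valence 4) → 1 H
Totals → C:11, H:12, F:1, N:1.
In Hill order: C11H12FN.

C11H12FN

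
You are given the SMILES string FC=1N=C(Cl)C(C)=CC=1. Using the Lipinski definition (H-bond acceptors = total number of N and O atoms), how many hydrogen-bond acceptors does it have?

1

N atoms: 1; O atoms: 0.
Lipinski HBA = 1 + 0 = 1.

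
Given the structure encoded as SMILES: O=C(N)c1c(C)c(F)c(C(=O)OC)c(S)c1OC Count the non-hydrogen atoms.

18

Every atom symbol written in the SMILES (organic subset) is one heavy atom; implicit H are not written.
Heavy atoms by element → C:11, F:1, N:1, O:4, S:1.
Total: 18.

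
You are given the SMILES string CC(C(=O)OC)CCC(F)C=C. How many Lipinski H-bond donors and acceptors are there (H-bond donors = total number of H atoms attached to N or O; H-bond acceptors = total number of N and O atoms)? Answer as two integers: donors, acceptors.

Donors: find every N or O and count the H atoms it carries.
  atom 4 (O): bond orders sum to 2 → 0 H
  atom 5 (O): bond orders sum to 2 → 0 H
Lipinski HBD = 0.
Acceptors: N atoms = 0, O atoms = 2 → HBA = 2.

0, 2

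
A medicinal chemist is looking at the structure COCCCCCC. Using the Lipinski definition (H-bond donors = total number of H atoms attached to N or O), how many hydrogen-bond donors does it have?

0

Donors: find every N or O and count the H atoms it carries.
  atom 2 (O): bond orders sum to 2 → 0 H
Lipinski HBD = 0.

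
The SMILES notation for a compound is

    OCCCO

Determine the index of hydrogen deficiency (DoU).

0

Molecular formula: C3H8O2.
DoU = (2C + 2 + N − H − X) / 2, where X is the halogen count and O/S are ignored.
    = (2·3 + 2 + 0 − 8 − 0) / 2 = 0 / 2 = 0.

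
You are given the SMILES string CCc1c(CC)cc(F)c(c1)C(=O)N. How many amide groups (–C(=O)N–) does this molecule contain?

The amide motif appears at heavy-atom position 12 in the SMILES.
Amide count: 1.

1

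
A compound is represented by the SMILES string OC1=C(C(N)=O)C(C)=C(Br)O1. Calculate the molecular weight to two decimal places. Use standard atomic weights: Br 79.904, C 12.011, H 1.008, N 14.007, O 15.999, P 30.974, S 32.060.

220.02 g/mol

First, the molecular formula is C6H6BrNO3 (counting implicit H from valence).
  Br: 1 × 79.904 = 79.904
  C: 6 × 12.011 = 72.066
  H: 6 × 1.008 = 6.048
  N: 1 × 14.007 = 14.007
  O: 3 × 15.999 = 47.997
Sum: 1×79.904 + 6×12.011 + 6×1.008 + 1×14.007 + 3×15.999 = 220.022 → 220.02 g/mol.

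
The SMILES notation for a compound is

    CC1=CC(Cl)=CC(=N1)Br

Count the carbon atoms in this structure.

Count every carbon token in the SMILES (each C, including those in ring-closure positions and inside branches).
Carbon count: 6.

6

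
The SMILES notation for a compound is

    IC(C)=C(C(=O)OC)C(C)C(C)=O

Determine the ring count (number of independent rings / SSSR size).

0

In SMILES, each pair of matching ring-closure digits denotes one ring-closing bond; the number of such bonds equals the number of independent rings.
Ring-closure bonds here: 0.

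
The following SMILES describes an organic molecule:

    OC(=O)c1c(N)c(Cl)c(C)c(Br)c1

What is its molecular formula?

Walk through each heavy atom and fill implicit hydrogens from standard valence (C 4, N 3, O 2, S 2, halogen 1); for lowercase aromatic atoms, an aromatic c carries 1 H when it has two neighbours and 0 H with three, and aromatic n carries 0 H:
  atom 1: O, bond orders sum to 1 (valence 2) → 1 H
  atom 2: C, bond orders sum to 4 (valence 4) → 0 H
  atom 3: O, bond orders sum to 2 (valence 2) → 0 H
  atom 4: aromatic c, 3 neighbours → 0 H
  atom 5: aromatic c, 3 neighbours → 0 H
  atom 6: N, bond orders sum to 1 (valence 3) → 2 H
  atom 7: aromatic c, 3 neighbours → 0 H
  atom 8: Cl (halogen, monovalent) → 0 H
  atom 9: aromatic c, 3 neighbours → 0 H
  atom 10: C, bond orders sum to 1 (valence 4) → 3 H
  atom 11: aromatic c, 3 neighbours → 0 H
  atom 12: Br (halogen, monovalent) → 0 H
  atom 13: aromatic c, 2 neighbours → 1 H
Totals → C:8, H:7, Br:1, Cl:1, N:1, O:2.

C8H7BrClNO2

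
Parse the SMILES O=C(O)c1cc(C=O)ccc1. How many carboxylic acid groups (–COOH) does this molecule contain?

1

The carboxylic acid motif appears at heavy-atom position 2 in the SMILES.
Other groups present: 1 aldehyde.
Carboxylic acid count: 1.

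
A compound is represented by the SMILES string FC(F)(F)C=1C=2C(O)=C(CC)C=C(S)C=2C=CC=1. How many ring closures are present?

In SMILES, each pair of matching ring-closure digits denotes one ring-closing bond; the number of such bonds equals the number of independent rings.
Ring-closure bonds here: 2.

2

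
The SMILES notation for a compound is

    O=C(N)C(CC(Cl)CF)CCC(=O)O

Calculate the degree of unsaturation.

Degree of unsaturation = (number of rings) + (number of π bonds).
Ring closures in the SMILES: 0.
π bonds: 2 double bonds (each 1 DoU) → 2 DoU from unsaturation.
Total DoU = 0 + 2 = 2.

2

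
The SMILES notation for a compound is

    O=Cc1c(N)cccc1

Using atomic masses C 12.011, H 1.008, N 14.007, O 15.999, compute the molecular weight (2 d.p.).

First, the molecular formula is C7H7NO (counting implicit H from valence).
  C: 7 × 12.011 = 84.077
  H: 7 × 1.008 = 7.056
  N: 1 × 14.007 = 14.007
  O: 1 × 15.999 = 15.999
Sum: 7×12.011 + 7×1.008 + 1×14.007 + 1×15.999 = 121.139 → 121.14 g/mol.

121.14 g/mol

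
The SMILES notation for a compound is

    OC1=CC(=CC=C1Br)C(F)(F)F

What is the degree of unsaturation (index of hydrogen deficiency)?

Degree of unsaturation = (number of rings) + (number of π bonds).
Ring closures in the SMILES: 1.
π bonds: 3 double bonds (each 1 DoU) → 3 DoU from unsaturation.
Total DoU = 1 + 3 = 4.

4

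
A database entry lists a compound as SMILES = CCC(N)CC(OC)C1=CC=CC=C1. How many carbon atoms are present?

12

Count every carbon token in the SMILES (each C, including those in ring-closure positions and inside branches).
Carbon count: 12.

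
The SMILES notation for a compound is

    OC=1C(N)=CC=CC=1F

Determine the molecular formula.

Walk through each heavy atom and fill implicit hydrogens from standard valence (C 4, N 3, O 2, S 2, halogen 1):
  atom 1: O, bond orders sum to 1 (valence 2) → 1 H
  atom 2: C, bond orders sum to 4 (valence 4) → 0 H
  atom 3: C, bond orders sum to 4 (valence 4) → 0 H
  atom 4: N, bond orders sum to 1 (valence 3) → 2 H
  atom 5: C, bond orders sum to 3 (valence 4) → 1 H
  atom 6: C, bond orders sum to 3 (valence 4) → 1 H
  atom 7: C, bond orders sum to 3 (valence 4) → 1 H
  atom 8: C, bond orders sum to 4 (valence 4) → 0 H
  atom 9: F (halogen, monovalent) → 0 H
Totals → C:6, H:6, F:1, N:1, O:1.

C6H6FNO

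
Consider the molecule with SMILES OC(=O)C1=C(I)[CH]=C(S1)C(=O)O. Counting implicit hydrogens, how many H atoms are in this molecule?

Walk through each heavy atom and fill implicit hydrogens from standard valence (C 4, N 3, O 2, S 2, halogen 1):
  atom 1: O, bond orders sum to 1 (valence 2) → 1 H
  atom 2: C, bond orders sum to 4 (valence 4) → 0 H
  atom 3: O, bond orders sum to 2 (valence 2) → 0 H
  atom 4: C, bond orders sum to 4 (valence 4) → 0 H
  atom 5: C, bond orders sum to 4 (valence 4) → 0 H
  atom 6: I (halogen, monovalent) → 0 H
  atom 7: C with explicit H count 1
  atom 8: C, bond orders sum to 4 (valence 4) → 0 H
  atom 9: S, bond orders sum to 2 (valence 2) → 0 H
  atom 10: C, bond orders sum to 4 (valence 4) → 0 H
  atom 11: O, bond orders sum to 2 (valence 2) → 0 H
  atom 12: O, bond orders sum to 1 (valence 2) → 1 H
Total hydrogens: 3.

3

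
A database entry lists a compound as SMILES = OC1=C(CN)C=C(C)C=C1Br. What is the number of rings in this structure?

1

In SMILES, each pair of matching ring-closure digits denotes one ring-closing bond; the number of such bonds equals the number of independent rings.
Ring-closure bonds here: 1.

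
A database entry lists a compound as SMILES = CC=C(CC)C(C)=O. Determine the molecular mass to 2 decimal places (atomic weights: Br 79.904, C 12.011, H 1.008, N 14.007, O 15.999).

112.17 g/mol

First, the molecular formula is C7H12O (counting implicit H from valence).
  C: 7 × 12.011 = 84.077
  H: 12 × 1.008 = 12.096
  O: 1 × 15.999 = 15.999
Sum: 7×12.011 + 12×1.008 + 1×15.999 = 112.172 → 112.17 g/mol.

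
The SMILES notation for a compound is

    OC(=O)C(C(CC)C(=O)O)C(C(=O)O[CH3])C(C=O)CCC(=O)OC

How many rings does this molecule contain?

0

In SMILES, each pair of matching ring-closure digits denotes one ring-closing bond; the number of such bonds equals the number of independent rings.
Ring-closure bonds here: 0.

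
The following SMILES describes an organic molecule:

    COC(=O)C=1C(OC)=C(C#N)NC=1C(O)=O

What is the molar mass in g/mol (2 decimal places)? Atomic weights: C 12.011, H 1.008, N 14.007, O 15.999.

First, the molecular formula is C9H8N2O5 (counting implicit H from valence).
  C: 9 × 12.011 = 108.099
  H: 8 × 1.008 = 8.064
  N: 2 × 14.007 = 28.014
  O: 5 × 15.999 = 79.995
Sum: 9×12.011 + 8×1.008 + 2×14.007 + 5×15.999 = 224.172 → 224.17 g/mol.

224.17 g/mol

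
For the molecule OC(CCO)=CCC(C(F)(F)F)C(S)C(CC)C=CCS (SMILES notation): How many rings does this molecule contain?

0

In SMILES, each pair of matching ring-closure digits denotes one ring-closing bond; the number of such bonds equals the number of independent rings.
Ring-closure bonds here: 0.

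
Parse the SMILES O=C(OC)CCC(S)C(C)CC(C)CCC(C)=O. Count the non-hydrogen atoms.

Every atom symbol written in the SMILES (organic subset) is one heavy atom; implicit H are not written.
Heavy atoms by element → C:14, O:3, S:1.
Total: 18.

18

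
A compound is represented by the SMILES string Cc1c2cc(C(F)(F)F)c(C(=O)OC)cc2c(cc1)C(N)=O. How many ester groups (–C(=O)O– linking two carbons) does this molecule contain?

The ester motif appears at heavy-atom position 11 in the SMILES.
Other groups present: 1 amide.
Ester count: 1.

1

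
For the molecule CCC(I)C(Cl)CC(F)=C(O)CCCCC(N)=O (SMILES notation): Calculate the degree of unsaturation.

Degree of unsaturation = (number of rings) + (number of π bonds).
Ring closures in the SMILES: 0.
π bonds: 2 double bonds (each 1 DoU) → 2 DoU from unsaturation.
Total DoU = 0 + 2 = 2.

2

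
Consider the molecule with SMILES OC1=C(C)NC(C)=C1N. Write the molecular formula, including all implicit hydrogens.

Walk through each heavy atom and fill implicit hydrogens from standard valence (C 4, N 3, O 2, S 2, halogen 1):
  atom 1: O, bond orders sum to 1 (valence 2) → 1 H
  atom 2: C, bond orders sum to 4 (valence 4) → 0 H
  atom 3: C, bond orders sum to 4 (valence 4) → 0 H
  atom 4: C, bond orders sum to 1 (valence 4) → 3 H
  atom 5: N, bond orders sum to 2 (valence 3) → 1 H
  atom 6: C, bond orders sum to 4 (valence 4) → 0 H
  atom 7: C, bond orders sum to 1 (valence 4) → 3 H
  atom 8: C, bond orders sum to 4 (valence 4) → 0 H
  atom 9: N, bond orders sum to 1 (valence 3) → 2 H
Totals → C:6, H:10, N:2, O:1.
In Hill order: C6H10N2O.

C6H10N2O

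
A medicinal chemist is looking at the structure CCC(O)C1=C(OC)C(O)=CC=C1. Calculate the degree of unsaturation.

Molecular formula: C10H14O3.
DoU = (2C + 2 + N − H − X) / 2, where X is the halogen count and O/S are ignored.
    = (2·10 + 2 + 0 − 14 − 0) / 2 = 8 / 2 = 4.

4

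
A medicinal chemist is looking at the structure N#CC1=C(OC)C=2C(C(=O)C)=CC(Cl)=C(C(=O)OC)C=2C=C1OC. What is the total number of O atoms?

5

Scan the SMILES for O atoms (remember two-letter symbols like Cl and Br are single atoms).
Oxygen count: 5.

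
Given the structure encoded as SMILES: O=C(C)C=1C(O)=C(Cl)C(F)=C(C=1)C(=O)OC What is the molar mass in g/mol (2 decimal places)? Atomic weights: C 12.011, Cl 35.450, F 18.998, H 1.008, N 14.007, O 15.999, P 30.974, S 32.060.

246.62 g/mol

First, the molecular formula is C10H8ClFO4 (counting implicit H from valence).
  C: 10 × 12.011 = 120.110
  Cl: 1 × 35.450 = 35.450
  F: 1 × 18.998 = 18.998
  H: 8 × 1.008 = 8.064
  O: 4 × 15.999 = 63.996
Sum: 10×12.011 + 1×35.450 + 1×18.998 + 8×1.008 + 4×15.999 = 246.618 → 246.62 g/mol.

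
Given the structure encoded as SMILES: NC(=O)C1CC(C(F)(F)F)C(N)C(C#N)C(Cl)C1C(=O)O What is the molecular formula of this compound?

C11H13ClF3N3O3

Walk through each heavy atom and fill implicit hydrogens from standard valence (C 4, N 3, O 2, S 2, halogen 1):
  atom 1: N, bond orders sum to 1 (valence 3) → 2 H
  atom 2: C, bond orders sum to 4 (valence 4) → 0 H
  atom 3: O, bond orders sum to 2 (valence 2) → 0 H
  atom 4: C, bond orders sum to 3 (valence 4) → 1 H
  atom 5: C, bond orders sum to 2 (valence 4) → 2 H
  atom 6: C, bond orders sum to 3 (valence 4) → 1 H
  atom 7: C, bond orders sum to 4 (valence 4) → 0 H
  atom 8: F (halogen, monovalent) → 0 H
  atom 9: F (halogen, monovalent) → 0 H
  atom 10: F (halogen, monovalent) → 0 H
  atom 11: C, bond orders sum to 3 (valence 4) → 1 H
  atom 12: N, bond orders sum to 1 (valence 3) → 2 H
  atom 13: C, bond orders sum to 3 (valence 4) → 1 H
  atom 14: C, bond orders sum to 4 (valence 4) → 0 H
  atom 15: N, bond orders sum to 3 (valence 3) → 0 H
  atom 16: C, bond orders sum to 3 (valence 4) → 1 H
  atom 17: Cl (halogen, monovalent) → 0 H
  atom 18: C, bond orders sum to 3 (valence 4) → 1 H
  atom 19: C, bond orders sum to 4 (valence 4) → 0 H
  atom 20: O, bond orders sum to 2 (valence 2) → 0 H
  atom 21: O, bond orders sum to 1 (valence 2) → 1 H
Totals → C:11, H:13, Cl:1, F:3, N:3, O:3.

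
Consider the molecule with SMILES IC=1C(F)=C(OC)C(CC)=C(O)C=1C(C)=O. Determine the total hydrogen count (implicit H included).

12

Walk through each heavy atom and fill implicit hydrogens from standard valence (C 4, N 3, O 2, S 2, halogen 1):
  atom 1: I (halogen, monovalent) → 0 H
  atom 2: C, bond orders sum to 4 (valence 4) → 0 H
  atom 3: C, bond orders sum to 4 (valence 4) → 0 H
  atom 4: F (halogen, monovalent) → 0 H
  atom 5: C, bond orders sum to 4 (valence 4) → 0 H
  atom 6: O, bond orders sum to 2 (valence 2) → 0 H
  atom 7: C, bond orders sum to 1 (valence 4) → 3 H
  atom 8: C, bond orders sum to 4 (valence 4) → 0 H
  atom 9: C, bond orders sum to 2 (valence 4) → 2 H
  atom 10: C, bond orders sum to 1 (valence 4) → 3 H
  atom 11: C, bond orders sum to 4 (valence 4) → 0 H
  atom 12: O, bond orders sum to 1 (valence 2) → 1 H
  atom 13: C, bond orders sum to 4 (valence 4) → 0 H
  atom 14: C, bond orders sum to 4 (valence 4) → 0 H
  atom 15: C, bond orders sum to 1 (valence 4) → 3 H
  atom 16: O, bond orders sum to 2 (valence 2) → 0 H
Total hydrogens: 12.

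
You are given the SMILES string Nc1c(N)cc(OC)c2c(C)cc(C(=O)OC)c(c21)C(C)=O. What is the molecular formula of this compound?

C16H18N2O4

Walk through each heavy atom and fill implicit hydrogens from standard valence (C 4, N 3, O 2, S 2, halogen 1); for lowercase aromatic atoms, an aromatic c carries 1 H when it has two neighbours and 0 H with three, and aromatic n carries 0 H:
  atom 1: N, bond orders sum to 1 (valence 3) → 2 H
  atom 2: aromatic c, 3 neighbours → 0 H
  atom 3: aromatic c, 3 neighbours → 0 H
  atom 4: N, bond orders sum to 1 (valence 3) → 2 H
  atom 5: aromatic c, 2 neighbours → 1 H
  atom 6: aromatic c, 3 neighbours → 0 H
  atom 7: O, bond orders sum to 2 (valence 2) → 0 H
  atom 8: C, bond orders sum to 1 (valence 4) → 3 H
  atom 9: aromatic c, 3 neighbours → 0 H
  atom 10: aromatic c, 3 neighbours → 0 H
  atom 11: C, bond orders sum to 1 (valence 4) → 3 H
  atom 12: aromatic c, 2 neighbours → 1 H
  atom 13: aromatic c, 3 neighbours → 0 H
  atom 14: C, bond orders sum to 4 (valence 4) → 0 H
  atom 15: O, bond orders sum to 2 (valence 2) → 0 H
  atom 16: O, bond orders sum to 2 (valence 2) → 0 H
  atom 17: C, bond orders sum to 1 (valence 4) → 3 H
  atom 18: aromatic c, 3 neighbours → 0 H
  atom 19: aromatic c, 3 neighbours → 0 H
  atom 20: C, bond orders sum to 4 (valence 4) → 0 H
  atom 21: C, bond orders sum to 1 (valence 4) → 3 H
  atom 22: O, bond orders sum to 2 (valence 2) → 0 H
Totals → C:16, H:18, N:2, O:4.
In Hill order: C16H18N2O4.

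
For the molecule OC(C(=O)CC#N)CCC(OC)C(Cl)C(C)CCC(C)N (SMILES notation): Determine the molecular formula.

Walk through each heavy atom and fill implicit hydrogens from standard valence (C 4, N 3, O 2, S 2, halogen 1):
  atom 1: O, bond orders sum to 1 (valence 2) → 1 H
  atom 2: C, bond orders sum to 3 (valence 4) → 1 H
  atom 3: C, bond orders sum to 4 (valence 4) → 0 H
  atom 4: O, bond orders sum to 2 (valence 2) → 0 H
  atom 5: C, bond orders sum to 2 (valence 4) → 2 H
  atom 6: C, bond orders sum to 4 (valence 4) → 0 H
  atom 7: N, bond orders sum to 3 (valence 3) → 0 H
  atom 8: C, bond orders sum to 2 (valence 4) → 2 H
  atom 9: C, bond orders sum to 2 (valence 4) → 2 H
  atom 10: C, bond orders sum to 3 (valence 4) → 1 H
  atom 11: O, bond orders sum to 2 (valence 2) → 0 H
  atom 12: C, bond orders sum to 1 (valence 4) → 3 H
  atom 13: C, bond orders sum to 3 (valence 4) → 1 H
  atom 14: Cl (halogen, monovalent) → 0 H
  atom 15: C, bond orders sum to 3 (valence 4) → 1 H
  atom 16: C, bond orders sum to 1 (valence 4) → 3 H
  atom 17: C, bond orders sum to 2 (valence 4) → 2 H
  atom 18: C, bond orders sum to 2 (valence 4) → 2 H
  atom 19: C, bond orders sum to 3 (valence 4) → 1 H
  atom 20: C, bond orders sum to 1 (valence 4) → 3 H
  atom 21: N, bond orders sum to 1 (valence 3) → 2 H
Totals → C:15, H:27, Cl:1, N:2, O:3.

C15H27ClN2O3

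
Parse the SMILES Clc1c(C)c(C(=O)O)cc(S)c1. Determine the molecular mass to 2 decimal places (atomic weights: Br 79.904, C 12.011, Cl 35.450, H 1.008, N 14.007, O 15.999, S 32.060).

First, the molecular formula is C8H7ClO2S (counting implicit H from valence).
  C: 8 × 12.011 = 96.088
  Cl: 1 × 35.450 = 35.450
  H: 7 × 1.008 = 7.056
  O: 2 × 15.999 = 31.998
  S: 1 × 32.060 = 32.060
Sum: 8×12.011 + 1×35.450 + 7×1.008 + 2×15.999 + 1×32.060 = 202.652 → 202.65 g/mol.

202.65 g/mol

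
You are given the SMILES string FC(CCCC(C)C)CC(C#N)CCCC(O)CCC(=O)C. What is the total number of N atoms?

1

Scan the SMILES for N atoms (remember two-letter symbols like Cl and Br are single atoms).
Nitrogen count: 1.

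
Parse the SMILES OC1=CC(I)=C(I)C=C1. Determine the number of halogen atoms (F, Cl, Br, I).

Halogen atoms appear at heavy-atom positions 5, 7 (2×I).
Other groups present: 1 hydroxyl.
Halogen count: 2.

2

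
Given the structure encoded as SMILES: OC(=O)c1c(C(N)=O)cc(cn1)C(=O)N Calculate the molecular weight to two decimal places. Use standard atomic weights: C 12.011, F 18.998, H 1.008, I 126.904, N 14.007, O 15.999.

209.16 g/mol

First, the molecular formula is C8H7N3O4 (counting implicit H from valence).
  C: 8 × 12.011 = 96.088
  H: 7 × 1.008 = 7.056
  N: 3 × 14.007 = 42.021
  O: 4 × 15.999 = 63.996
Sum: 8×12.011 + 7×1.008 + 3×14.007 + 4×15.999 = 209.161 → 209.16 g/mol.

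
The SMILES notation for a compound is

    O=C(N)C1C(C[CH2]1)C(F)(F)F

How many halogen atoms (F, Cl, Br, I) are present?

Halogen atoms appear at heavy-atom positions 9, 10, 11 (3×F).
Other groups present: 1 amide.
Halogen count: 3.

3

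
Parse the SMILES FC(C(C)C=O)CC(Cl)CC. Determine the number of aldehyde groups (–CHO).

1

The aldehyde motif appears at heavy-atom position 5 in the SMILES.
Aldehyde count: 1.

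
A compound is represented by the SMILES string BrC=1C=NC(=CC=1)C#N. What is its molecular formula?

Walk through each heavy atom and fill implicit hydrogens from standard valence (C 4, N 3, O 2, S 2, halogen 1):
  atom 1: Br (halogen, monovalent) → 0 H
  atom 2: C, bond orders sum to 4 (valence 4) → 0 H
  atom 3: C, bond orders sum to 3 (valence 4) → 1 H
  atom 4: N, bond orders sum to 3 (valence 3) → 0 H
  atom 5: C, bond orders sum to 4 (valence 4) → 0 H
  atom 6: C, bond orders sum to 3 (valence 4) → 1 H
  atom 7: C, bond orders sum to 3 (valence 4) → 1 H
  atom 8: C, bond orders sum to 4 (valence 4) → 0 H
  atom 9: N, bond orders sum to 3 (valence 3) → 0 H
Totals → C:6, H:3, Br:1, N:2.

C6H3BrN2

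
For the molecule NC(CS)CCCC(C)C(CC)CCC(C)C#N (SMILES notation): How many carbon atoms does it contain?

15

Count every carbon token in the SMILES (each C, including those in ring-closure positions and inside branches).
Carbon count: 15.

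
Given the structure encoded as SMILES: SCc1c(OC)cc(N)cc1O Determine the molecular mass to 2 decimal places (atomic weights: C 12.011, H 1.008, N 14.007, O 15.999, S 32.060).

185.24 g/mol

First, the molecular formula is C8H11NO2S (counting implicit H from valence).
  C: 8 × 12.011 = 96.088
  H: 11 × 1.008 = 11.088
  N: 1 × 14.007 = 14.007
  O: 2 × 15.999 = 31.998
  S: 1 × 32.060 = 32.060
Sum: 8×12.011 + 11×1.008 + 1×14.007 + 2×15.999 + 1×32.060 = 185.241 → 185.24 g/mol.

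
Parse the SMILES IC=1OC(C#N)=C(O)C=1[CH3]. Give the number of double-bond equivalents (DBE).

5

Molecular formula: C6H4INO2.
DoU = (2C + 2 + N − H − X) / 2, where X is the halogen count and O/S are ignored.
    = (2·6 + 2 + 1 − 4 − 1) / 2 = 10 / 2 = 5.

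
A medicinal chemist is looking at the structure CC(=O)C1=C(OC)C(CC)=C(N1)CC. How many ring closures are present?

1

In SMILES, each pair of matching ring-closure digits denotes one ring-closing bond; the number of such bonds equals the number of independent rings.
Ring-closure bonds here: 1.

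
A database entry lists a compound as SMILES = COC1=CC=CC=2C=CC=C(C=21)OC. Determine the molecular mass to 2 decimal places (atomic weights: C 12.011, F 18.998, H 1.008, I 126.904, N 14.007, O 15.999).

188.23 g/mol

First, the molecular formula is C12H12O2 (counting implicit H from valence).
  C: 12 × 12.011 = 144.132
  H: 12 × 1.008 = 12.096
  O: 2 × 15.999 = 31.998
Sum: 12×12.011 + 12×1.008 + 2×15.999 = 188.226 → 188.23 g/mol.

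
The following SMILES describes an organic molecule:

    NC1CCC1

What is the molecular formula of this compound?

Walk through each heavy atom and fill implicit hydrogens from standard valence (C 4, N 3, O 2, S 2, halogen 1):
  atom 1: N, bond orders sum to 1 (valence 3) → 2 H
  atom 2: C, bond orders sum to 3 (valence 4) → 1 H
  atom 3: C, bond orders sum to 2 (valence 4) → 2 H
  atom 4: C, bond orders sum to 2 (valence 4) → 2 H
  atom 5: C, bond orders sum to 2 (valence 4) → 2 H
Totals → C:4, H:9, N:1.
In Hill order: C4H9N.

C4H9N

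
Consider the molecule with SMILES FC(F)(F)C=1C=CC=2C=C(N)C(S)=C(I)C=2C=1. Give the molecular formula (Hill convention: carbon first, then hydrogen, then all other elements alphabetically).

C11H7F3INS

Walk through each heavy atom and fill implicit hydrogens from standard valence (C 4, N 3, O 2, S 2, halogen 1):
  atom 1: F (halogen, monovalent) → 0 H
  atom 2: C, bond orders sum to 4 (valence 4) → 0 H
  atom 3: F (halogen, monovalent) → 0 H
  atom 4: F (halogen, monovalent) → 0 H
  atom 5: C, bond orders sum to 4 (valence 4) → 0 H
  atom 6: C, bond orders sum to 3 (valence 4) → 1 H
  atom 7: C, bond orders sum to 3 (valence 4) → 1 H
  atom 8: C, bond orders sum to 4 (valence 4) → 0 H
  atom 9: C, bond orders sum to 3 (valence 4) → 1 H
  atom 10: C, bond orders sum to 4 (valence 4) → 0 H
  atom 11: N, bond orders sum to 1 (valence 3) → 2 H
  atom 12: C, bond orders sum to 4 (valence 4) → 0 H
  atom 13: S, bond orders sum to 1 (valence 2) → 1 H
  atom 14: C, bond orders sum to 4 (valence 4) → 0 H
  atom 15: I (halogen, monovalent) → 0 H
  atom 16: C, bond orders sum to 4 (valence 4) → 0 H
  atom 17: C, bond orders sum to 3 (valence 4) → 1 H
Totals → C:11, H:7, F:3, I:1, N:1, S:1.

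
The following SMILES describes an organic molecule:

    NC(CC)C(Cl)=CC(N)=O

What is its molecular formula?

C6H11ClN2O

Walk through each heavy atom and fill implicit hydrogens from standard valence (C 4, N 3, O 2, S 2, halogen 1):
  atom 1: N, bond orders sum to 1 (valence 3) → 2 H
  atom 2: C, bond orders sum to 3 (valence 4) → 1 H
  atom 3: C, bond orders sum to 2 (valence 4) → 2 H
  atom 4: C, bond orders sum to 1 (valence 4) → 3 H
  atom 5: C, bond orders sum to 4 (valence 4) → 0 H
  atom 6: Cl (halogen, monovalent) → 0 H
  atom 7: C, bond orders sum to 3 (valence 4) → 1 H
  atom 8: C, bond orders sum to 4 (valence 4) → 0 H
  atom 9: N, bond orders sum to 1 (valence 3) → 2 H
  atom 10: O, bond orders sum to 2 (valence 2) → 0 H
Totals → C:6, H:11, Cl:1, N:2, O:1.
In Hill order: C6H11ClN2O.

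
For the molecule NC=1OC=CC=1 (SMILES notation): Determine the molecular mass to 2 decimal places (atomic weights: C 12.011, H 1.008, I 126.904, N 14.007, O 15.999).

83.09 g/mol

First, the molecular formula is C4H5NO (counting implicit H from valence).
  C: 4 × 12.011 = 48.044
  H: 5 × 1.008 = 5.040
  N: 1 × 14.007 = 14.007
  O: 1 × 15.999 = 15.999
Sum: 4×12.011 + 5×1.008 + 1×14.007 + 1×15.999 = 83.090 → 83.09 g/mol.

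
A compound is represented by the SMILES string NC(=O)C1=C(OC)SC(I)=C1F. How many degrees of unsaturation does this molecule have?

4

Degree of unsaturation = (number of rings) + (number of π bonds).
Ring closures in the SMILES: 1.
π bonds: 3 double bonds (each 1 DoU) → 3 DoU from unsaturation.
Total DoU = 1 + 3 = 4.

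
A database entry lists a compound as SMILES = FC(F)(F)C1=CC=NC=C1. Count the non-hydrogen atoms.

Every atom symbol written in the SMILES (organic subset) is one heavy atom; implicit H are not written.
Heavy atoms by element → C:6, F:3, N:1.
Total: 10.

10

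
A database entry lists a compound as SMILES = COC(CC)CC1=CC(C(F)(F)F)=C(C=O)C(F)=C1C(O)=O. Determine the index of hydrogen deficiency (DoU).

6

Degree of unsaturation = (number of rings) + (number of π bonds).
Ring closures in the SMILES: 1.
π bonds: 5 double bonds (each 1 DoU) → 5 DoU from unsaturation.
Total DoU = 1 + 5 = 6.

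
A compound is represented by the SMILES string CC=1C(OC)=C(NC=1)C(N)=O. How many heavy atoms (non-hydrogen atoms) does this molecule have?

11

Every atom symbol written in the SMILES (organic subset) is one heavy atom; implicit H are not written.
Heavy atoms by element → C:7, N:2, O:2.
Total: 11.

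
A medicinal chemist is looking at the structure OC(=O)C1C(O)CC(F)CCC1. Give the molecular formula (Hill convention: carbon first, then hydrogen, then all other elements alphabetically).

C8H13FO3

Walk through each heavy atom and fill implicit hydrogens from standard valence (C 4, N 3, O 2, S 2, halogen 1):
  atom 1: O, bond orders sum to 1 (valence 2) → 1 H
  atom 2: C, bond orders sum to 4 (valence 4) → 0 H
  atom 3: O, bond orders sum to 2 (valence 2) → 0 H
  atom 4: C, bond orders sum to 3 (valence 4) → 1 H
  atom 5: C, bond orders sum to 3 (valence 4) → 1 H
  atom 6: O, bond orders sum to 1 (valence 2) → 1 H
  atom 7: C, bond orders sum to 2 (valence 4) → 2 H
  atom 8: C, bond orders sum to 3 (valence 4) → 1 H
  atom 9: F (halogen, monovalent) → 0 H
  atom 10: C, bond orders sum to 2 (valence 4) → 2 H
  atom 11: C, bond orders sum to 2 (valence 4) → 2 H
  atom 12: C, bond orders sum to 2 (valence 4) → 2 H
Totals → C:8, H:13, F:1, O:3.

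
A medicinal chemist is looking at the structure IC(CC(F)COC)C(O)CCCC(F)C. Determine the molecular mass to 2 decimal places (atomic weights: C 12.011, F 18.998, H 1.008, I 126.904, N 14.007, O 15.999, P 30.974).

First, the molecular formula is C11H21F2IO2 (counting implicit H from valence).
  C: 11 × 12.011 = 132.121
  F: 2 × 18.998 = 37.996
  H: 21 × 1.008 = 21.168
  I: 1 × 126.904 = 126.904
  O: 2 × 15.999 = 31.998
Sum: 11×12.011 + 2×18.998 + 21×1.008 + 1×126.904 + 2×15.999 = 350.187 → 350.19 g/mol.

350.19 g/mol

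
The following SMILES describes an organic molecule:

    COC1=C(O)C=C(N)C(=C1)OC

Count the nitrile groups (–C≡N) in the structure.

Scan the SMILES for the nitrile motif — none present.
Groups that are present: 2 ether, 1 hydroxyl, 1 primary amine.

0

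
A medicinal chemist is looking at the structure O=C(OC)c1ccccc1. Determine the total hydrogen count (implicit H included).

8

Walk through each heavy atom and fill implicit hydrogens from standard valence (C 4, N 3, O 2, S 2, halogen 1); for lowercase aromatic atoms, an aromatic c carries 1 H when it has two neighbours and 0 H with three, and aromatic n carries 0 H:
  atom 1: O, bond orders sum to 2 (valence 2) → 0 H
  atom 2: C, bond orders sum to 4 (valence 4) → 0 H
  atom 3: O, bond orders sum to 2 (valence 2) → 0 H
  atom 4: C, bond orders sum to 1 (valence 4) → 3 H
  atom 5: aromatic c, 3 neighbours → 0 H
  atom 6: aromatic c, 2 neighbours → 1 H
  atom 7: aromatic c, 2 neighbours → 1 H
  atom 8: aromatic c, 2 neighbours → 1 H
  atom 9: aromatic c, 2 neighbours → 1 H
  atom 10: aromatic c, 2 neighbours → 1 H
Total hydrogens: 8.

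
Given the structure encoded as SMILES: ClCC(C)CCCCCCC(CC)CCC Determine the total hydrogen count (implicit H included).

Walk through each heavy atom and fill implicit hydrogens from standard valence (C 4, N 3, O 2, S 2, halogen 1):
  atom 1: Cl (halogen, monovalent) → 0 H
  atom 2: C, bond orders sum to 2 (valence 4) → 2 H
  atom 3: C, bond orders sum to 3 (valence 4) → 1 H
  atom 4: C, bond orders sum to 1 (valence 4) → 3 H
  atom 5: C, bond orders sum to 2 (valence 4) → 2 H
  atom 6: C, bond orders sum to 2 (valence 4) → 2 H
  atom 7: C, bond orders sum to 2 (valence 4) → 2 H
  atom 8: C, bond orders sum to 2 (valence 4) → 2 H
  atom 9: C, bond orders sum to 2 (valence 4) → 2 H
  atom 10: C, bond orders sum to 2 (valence 4) → 2 H
  atom 11: C, bond orders sum to 3 (valence 4) → 1 H
  atom 12: C, bond orders sum to 2 (valence 4) → 2 H
  atom 13: C, bond orders sum to 1 (valence 4) → 3 H
  atom 14: C, bond orders sum to 2 (valence 4) → 2 H
  atom 15: C, bond orders sum to 2 (valence 4) → 2 H
  atom 16: C, bond orders sum to 1 (valence 4) → 3 H
Total hydrogens: 31.

31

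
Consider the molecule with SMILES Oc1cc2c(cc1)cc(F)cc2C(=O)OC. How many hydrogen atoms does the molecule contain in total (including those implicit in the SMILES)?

9

Walk through each heavy atom and fill implicit hydrogens from standard valence (C 4, N 3, O 2, S 2, halogen 1); for lowercase aromatic atoms, an aromatic c carries 1 H when it has two neighbours and 0 H with three, and aromatic n carries 0 H:
  atom 1: O, bond orders sum to 1 (valence 2) → 1 H
  atom 2: aromatic c, 3 neighbours → 0 H
  atom 3: aromatic c, 2 neighbours → 1 H
  atom 4: aromatic c, 3 neighbours → 0 H
  atom 5: aromatic c, 3 neighbours → 0 H
  atom 6: aromatic c, 2 neighbours → 1 H
  atom 7: aromatic c, 2 neighbours → 1 H
  atom 8: aromatic c, 2 neighbours → 1 H
  atom 9: aromatic c, 3 neighbours → 0 H
  atom 10: F (halogen, monovalent) → 0 H
  atom 11: aromatic c, 2 neighbours → 1 H
  atom 12: aromatic c, 3 neighbours → 0 H
  atom 13: C, bond orders sum to 4 (valence 4) → 0 H
  atom 14: O, bond orders sum to 2 (valence 2) → 0 H
  atom 15: O, bond orders sum to 2 (valence 2) → 0 H
  atom 16: C, bond orders sum to 1 (valence 4) → 3 H
Total hydrogens: 9.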